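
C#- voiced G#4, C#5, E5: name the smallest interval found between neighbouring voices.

Adjacent intervals: G#4→C#5 = perfect fourth; C#5→E5 = minor third.
The smallest is C#5 to E5, a minor third (3 semitones).

m3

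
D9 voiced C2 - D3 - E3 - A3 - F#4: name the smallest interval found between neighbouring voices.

Adjacent intervals: C2→D3 = major ninth; D3→E3 = major second; E3→A3 = perfect fourth; A3→F#4 = major sixth.
The smallest is D3 to E3, a major second (2 semitones).

major 2nd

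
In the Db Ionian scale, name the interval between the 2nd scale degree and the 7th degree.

Db major: Db Eb F Gb Ab Bb C.
So we need the interval from Eb up to C.
Counting 6 letters and 9 half steps from Eb gives a major sixth.

major sixth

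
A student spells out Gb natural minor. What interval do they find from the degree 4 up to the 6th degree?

minor third

Gb natural minor: Gb Ab Bbb Cb Db Ebb Fb.
Degree 4 = Cb; 6th degree = Ebb.
Cb up to Ebb is 3 semitones, a half step narrower than a major third, so the interval is minor.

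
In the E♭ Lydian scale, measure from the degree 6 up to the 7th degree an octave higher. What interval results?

Spelling the E♭ Lydian scale: E♭ F G A B♭ C D.
So we need the interval from C up to D.
From C to D is 14 semitones, exactly the major ninth.

M9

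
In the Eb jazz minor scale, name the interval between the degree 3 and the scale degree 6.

Eb melodic minor: Eb F Gb Ab Bb C D.
So we need the interval from Gb up to C.
Gb up to C is 6 semitones, a half step wider than a perfect fourth, so the interval is augmented.

augmented fourth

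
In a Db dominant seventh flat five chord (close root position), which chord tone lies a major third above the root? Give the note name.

F

Spelling the chord: Db, F, Abb, Cb.
The root is Db. A major third above Db is F.
F is the chord's 3rd.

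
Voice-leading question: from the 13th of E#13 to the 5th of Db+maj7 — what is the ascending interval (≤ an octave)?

The 13th of E#13 is C##; the 5th of Db+maj7 is A.
6 letter names make it a sixth; at 7 semitones (a whole step narrower than major) the quality is diminished.

d6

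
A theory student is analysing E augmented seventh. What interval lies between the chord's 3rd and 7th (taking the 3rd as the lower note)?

E7#5: E, G#, B#, D.
The 3rd is G# and the 7th is D.
5 letter names make it a fifth; at 6 semitones (a half step narrower than perfect) the quality is diminished.

diminished fifth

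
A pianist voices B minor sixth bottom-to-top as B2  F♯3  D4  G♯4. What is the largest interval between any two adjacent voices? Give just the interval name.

minor 6th

Adjacent intervals: B2→F♯3 = perfect fifth; F♯3→D4 = minor sixth; D4→G♯4 = augmented fourth.
The largest is F♯3 to D4, a minor sixth (8 semitones).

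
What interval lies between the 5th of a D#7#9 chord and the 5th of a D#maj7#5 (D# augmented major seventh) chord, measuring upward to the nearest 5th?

D#7#9 has A# as its 5th, and D#maj7#5 (D# augmented major seventh) has A## as its 5th.
A# up to A## is 1 semitone, a half step wider than a perfect unison, so the interval is augmented.

A1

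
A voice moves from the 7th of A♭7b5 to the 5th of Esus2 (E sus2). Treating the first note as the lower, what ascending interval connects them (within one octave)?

The 7th of A♭7b5 is G♭; the 5th of Esus2 (E sus2) is B.
From G♭ to B: 5 semitones over a third = augmented.

augmented third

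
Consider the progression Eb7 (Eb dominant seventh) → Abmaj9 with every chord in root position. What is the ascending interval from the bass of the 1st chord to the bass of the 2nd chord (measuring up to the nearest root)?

The roots are Eb and Ab.
Eb up to Ab spans 4 letter names and 5 semitones — a perfect fourth.

perfect 4th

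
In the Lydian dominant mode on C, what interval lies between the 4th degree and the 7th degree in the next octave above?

diminished 11th

C lydian dominant: C D E F♯ G A B♭.
So we need the interval from F♯ up to B♭.
11 letter names make it an eleventh; at 16 semitones (a half step narrower than perfect) the quality is diminished.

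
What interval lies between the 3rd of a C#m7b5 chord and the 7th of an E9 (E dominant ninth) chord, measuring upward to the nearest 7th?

minor seventh

The 3rd of C#m7b5 is E; the 7th of E9 (E dominant ninth) is D.
7 letter names make it a seventh; at 10 semitones (a half step narrower than major) the quality is minor.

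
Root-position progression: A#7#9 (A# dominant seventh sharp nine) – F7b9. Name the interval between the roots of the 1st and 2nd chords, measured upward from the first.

The roots are A# and F.
From A# to F: 7 semitones over a sixth = diminished.

d6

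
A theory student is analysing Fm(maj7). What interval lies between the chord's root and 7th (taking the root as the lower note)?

major seventh

Spelling the chord: F Ab C E.
The root is F and the 7th is E.
Counting 7 letters and 11 half steps from F gives a major seventh.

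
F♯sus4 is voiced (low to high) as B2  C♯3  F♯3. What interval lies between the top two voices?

perfect fourth

Those voices are C♯3 and F♯3.
From C♯ to F♯ is 5 semitones, exactly the perfect fourth.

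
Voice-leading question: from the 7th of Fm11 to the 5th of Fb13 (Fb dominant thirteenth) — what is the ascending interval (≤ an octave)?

The 7th of Fm11 is Eb; the 5th of Fb13 (Fb dominant thirteenth) is Cb.
6 letter names make it a sixth; at 8 semitones (a half step narrower than major) the quality is minor.

minor sixth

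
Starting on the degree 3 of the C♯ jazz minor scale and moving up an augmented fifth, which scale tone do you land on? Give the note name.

The scale is C♯ D♯ E F♯ G♯ A♯ B♯.
The degree 3 is E; an augmented fifth above that is B♯ — scale degree 7.

B#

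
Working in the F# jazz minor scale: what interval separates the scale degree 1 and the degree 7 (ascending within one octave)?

Spelling the F# jazz minor scale: F# G# A B C# D# E#.
That puts F# below E#.
F# up to E# spans 7 letter names and 11 semitones — a major seventh.

M7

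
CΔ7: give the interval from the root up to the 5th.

perfect fifth

CM7 (C major seventh) is spelled C-E-G-B.
So we need the interval from C up to G.
C up to G spans 5 letter names and 7 semitones — a perfect fifth.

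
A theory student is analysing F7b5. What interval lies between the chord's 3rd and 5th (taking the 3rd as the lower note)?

d3

F7b5 (F dominant seventh flat five) is spelled F-A-Cb-Eb.
So we need the interval from A up to Cb.
From A to Cb: 2 semitones over a third = diminished.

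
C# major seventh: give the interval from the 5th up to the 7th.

M3

Spelling the chord: C#–E#–G#–B#.
The 5th is G# and the 7th is B#.
G# up to B# spans 3 letter names and 4 semitones — a major third.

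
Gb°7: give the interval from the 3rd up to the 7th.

Gb diminished seventh: Gb, Bbb, Dbb, Fbb.
That puts Bbb below Fbb.
From Bbb to Fbb: 6 semitones over a fifth = diminished.

diminished fifth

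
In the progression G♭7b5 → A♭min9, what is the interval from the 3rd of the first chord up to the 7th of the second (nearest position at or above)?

G♭7b5 has B♭ as its 3rd, and A♭min9 has G♭ as its 7th.
From B♭ to G♭: 8 semitones over a sixth = minor.

m6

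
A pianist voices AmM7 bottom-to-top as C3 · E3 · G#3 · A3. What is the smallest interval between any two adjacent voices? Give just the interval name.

Adjacent intervals: C3→E3 = major third; E3→G#3 = major third; G#3→A3 = minor second.
The smallest is G#3 to A3, a minor second (1 semitone).

minor second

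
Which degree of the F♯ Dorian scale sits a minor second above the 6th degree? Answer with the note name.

E

The scale is F♯ G♯ A B C♯ D♯ E.
The 6th degree is D♯; a minor second above that is E — scale degree 7.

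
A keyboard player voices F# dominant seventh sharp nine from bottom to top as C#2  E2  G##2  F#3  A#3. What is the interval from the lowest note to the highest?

The outer voices are C#2 and A#3.
From C# to A# is 21 semitones, exactly the major thirteenth.

major 13th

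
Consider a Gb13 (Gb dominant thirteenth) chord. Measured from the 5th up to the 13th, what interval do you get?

major ninth

Spelling the chord: Gb Bb Db Fb Ab Eb.
That puts Db below Eb.
Counting 9 letters and 14 half steps from Db gives a major ninth.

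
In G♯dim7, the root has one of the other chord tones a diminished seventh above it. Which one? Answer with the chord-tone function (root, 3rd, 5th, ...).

Spelling the chord: G♯-B-D-F.
The root is G♯. A diminished seventh above G♯ is F.
F is the chord's 7th.

7th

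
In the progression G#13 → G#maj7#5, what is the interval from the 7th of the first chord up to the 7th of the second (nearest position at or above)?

augmented unison

G#13 has F# as its 7th, and G#maj7#5 has F## as its 7th.
1 letter names make it a unison; at 1 semitone (a half step wider than perfect) the quality is augmented.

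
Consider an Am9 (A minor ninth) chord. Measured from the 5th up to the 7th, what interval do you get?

m3

Spelling the chord: A-C-E-G-B.
5th = E; 7th = G.
3 letter names make it a third; at 3 semitones (a half step narrower than major) the quality is minor.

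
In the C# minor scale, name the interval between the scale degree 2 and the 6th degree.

diminished fifth

The scale runs C# D# E F# G# A B.
The scale degree 2 is D# and the 6th degree is A.
D# up to A is 6 semitones, a half step narrower than a perfect fifth, so the interval is diminished.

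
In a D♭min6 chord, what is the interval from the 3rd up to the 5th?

major 3rd

The chord tones of D♭ minor sixth are D♭ F♭ A♭ B♭.
So we need the interval from F♭ up to A♭.
From F♭ to A♭ is 4 semitones, exactly the major third.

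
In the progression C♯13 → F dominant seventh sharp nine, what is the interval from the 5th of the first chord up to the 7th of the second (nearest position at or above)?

diminished sixth

The 5th of C♯13 is G♯; the 7th of F dominant seventh sharp nine is E♭.
From G♯ to E♭: 7 semitones over a sixth = diminished.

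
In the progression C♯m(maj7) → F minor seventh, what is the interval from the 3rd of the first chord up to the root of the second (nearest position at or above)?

minor second

The 3rd of C♯m(maj7) is E; the root of F minor seventh is F.
From E to F: 1 semitone over a second = minor.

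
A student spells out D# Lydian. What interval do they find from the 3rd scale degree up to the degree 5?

D# lydian: D# E# F## G## A# B# C##.
3rd scale degree = F##; 5th degree = A#.
F## up to A# is 3 semitones, a half step narrower than a major third, so the interval is minor.

minor third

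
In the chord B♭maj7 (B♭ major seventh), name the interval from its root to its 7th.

major seventh

B♭ major seventh: B♭, D, F, A.
That puts B♭ below A.
From B♭ to A is 11 semitones, exactly the major seventh.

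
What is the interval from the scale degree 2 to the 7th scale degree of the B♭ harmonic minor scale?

major sixth

Spelling the B♭ harmonic minor scale: B♭ C D♭ E♭ F G♭ A.
Scale degree 2 = C; degree 7 = A.
C up to A spans 6 letter names and 9 semitones — a major sixth.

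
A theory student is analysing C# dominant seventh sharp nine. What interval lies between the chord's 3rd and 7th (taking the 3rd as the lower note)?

C#7#9 is spelled C#–E#–G#–B–D##.
That puts E# below B.
5 letter names make it a fifth; at 6 semitones (a half step narrower than perfect) the quality is diminished.

diminished fifth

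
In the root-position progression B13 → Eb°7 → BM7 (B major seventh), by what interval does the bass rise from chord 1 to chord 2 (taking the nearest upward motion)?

The roots are B and Eb.
B up to Eb is 4 semitones, a half step narrower than a perfect fourth, so the interval is diminished.

diminished fourth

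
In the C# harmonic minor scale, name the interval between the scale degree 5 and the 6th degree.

minor 2nd

C# harmonic minor: C# D# E F# G# A B#.
So we need the interval from G# up to A.
G# up to A is 1 semitone, a half step narrower than a major second, so the interval is minor.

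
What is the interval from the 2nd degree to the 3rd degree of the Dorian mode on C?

minor second

The scale runs C D Eb F G A Bb.
The 2nd degree is D and the 3rd degree is Eb.
2 letter names make it a second; at 1 semitone (a half step narrower than major) the quality is minor.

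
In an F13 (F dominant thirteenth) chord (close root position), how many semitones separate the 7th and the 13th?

11

F13 (F dominant thirteenth) is spelled F-A-C-E♭-G-D.
E♭ to D is a major seventh: 11 semitones.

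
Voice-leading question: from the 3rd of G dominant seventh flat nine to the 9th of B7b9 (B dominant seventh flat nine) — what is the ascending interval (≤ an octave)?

minor 2nd

G dominant seventh flat nine has B as its 3rd, and B7b9 (B dominant seventh flat nine) has C as its 9th.
B up to C is 1 semitone, a half step narrower than a major second, so the interval is minor.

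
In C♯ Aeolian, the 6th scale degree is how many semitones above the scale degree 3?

5

The scale is C♯ D♯ E F♯ G♯ A B.
E up to A is a perfect fourth — 5 semitones.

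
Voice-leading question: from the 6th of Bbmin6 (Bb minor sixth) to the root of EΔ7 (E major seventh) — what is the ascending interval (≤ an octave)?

Bbmin6 (Bb minor sixth) has G as its 6th, and EΔ7 (E major seventh) has E as its root.
From G to E is 9 semitones, exactly the major sixth.

M6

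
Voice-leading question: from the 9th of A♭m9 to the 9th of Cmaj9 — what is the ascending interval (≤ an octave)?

M3

The 9th of A♭m9 is B♭; the 9th of Cmaj9 is D.
B♭ up to D spans 3 letter names and 4 semitones — a major third.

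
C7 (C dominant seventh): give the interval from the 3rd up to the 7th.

diminished 5th

C7 is spelled C E G Bb.
That puts E below Bb.
5 letter names make it a fifth; at 6 semitones (a half step narrower than perfect) the quality is diminished.
This 3–7 tritone is the characteristic tension at the heart of the dominant sound.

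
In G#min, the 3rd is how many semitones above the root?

Spelling the chord: G#–B–D#.
G# to B is a minor third: 3 semitones.

3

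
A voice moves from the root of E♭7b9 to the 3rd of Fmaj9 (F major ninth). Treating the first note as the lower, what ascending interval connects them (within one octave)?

augmented fourth

E♭7b9 has E♭ as its root, and Fmaj9 (F major ninth) has A as its 3rd.
From E♭ to A: 6 semitones over a fourth = augmented.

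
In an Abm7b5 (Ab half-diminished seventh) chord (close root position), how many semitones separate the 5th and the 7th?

4

The chord tones of Abø7 are Ab Cb Ebb Gb.
Ebb to Gb is a major third: 4 semitones.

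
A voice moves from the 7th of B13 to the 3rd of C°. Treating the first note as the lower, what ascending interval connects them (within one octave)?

diminished fifth

B13 has A as its 7th, and C° has Eb as its 3rd.
5 letter names make it a fifth; at 6 semitones (a half step narrower than perfect) the quality is diminished.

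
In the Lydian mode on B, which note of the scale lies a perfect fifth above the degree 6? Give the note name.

The scale is B C# D# E# F# G# A#.
The degree 6 is G#; a perfect fifth above that is D# — scale degree 3.

D#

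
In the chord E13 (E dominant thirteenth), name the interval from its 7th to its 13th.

The chord tones of E13 are E G# B D F# C#.
The 7th is D and the 13th is C#.
Counting 7 letters and 11 half steps from D gives a major seventh.

major seventh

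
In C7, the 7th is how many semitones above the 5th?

C7 is spelled C–E–G–Bb.
G to Bb is a minor third: 3 semitones.

3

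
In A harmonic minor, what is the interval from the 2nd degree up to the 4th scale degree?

m3

The scale runs A B C D E F G#.
So we need the interval from B up to D.
3 letter names make it a third; at 3 semitones (a half step narrower than major) the quality is minor.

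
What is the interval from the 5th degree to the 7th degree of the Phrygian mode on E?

m3

The scale runs E F G A B C D.
The 5th degree is B and the scale degree 7 is D.
From B to D: 3 semitones over a third = minor.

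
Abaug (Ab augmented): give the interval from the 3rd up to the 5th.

major third

Ab augmented is spelled Ab-C-E.
The 3rd is C and the 5th is E.
C up to E spans 3 letter names and 4 semitones — a major third.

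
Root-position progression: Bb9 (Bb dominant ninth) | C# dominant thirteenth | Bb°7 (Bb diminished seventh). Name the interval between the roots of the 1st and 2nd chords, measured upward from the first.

The roots are Bb and C#.
Bb up to C# is 3 semitones, a half step wider than a major second, so the interval is augmented.

A2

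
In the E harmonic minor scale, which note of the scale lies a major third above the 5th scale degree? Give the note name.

The scale is E F# G A B C D#.
The 5th scale degree is B; a major third above that is D# — scale degree 7.

D#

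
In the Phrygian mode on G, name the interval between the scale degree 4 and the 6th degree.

minor 3rd

G phrygian: G Ab Bb C D Eb F.
The scale degree 4 is C and the 6th scale degree is Eb.
C up to Eb is 3 semitones, a half step narrower than a major third, so the interval is minor.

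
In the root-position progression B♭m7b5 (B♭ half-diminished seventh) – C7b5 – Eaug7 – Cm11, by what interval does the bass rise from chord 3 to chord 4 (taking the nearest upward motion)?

minor sixth

The roots are E and C.
6 letter names make it a sixth; at 8 semitones (a half step narrower than major) the quality is minor.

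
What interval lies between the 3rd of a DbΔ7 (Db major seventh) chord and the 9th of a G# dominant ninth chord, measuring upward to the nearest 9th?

The 3rd of DbΔ7 (Db major seventh) is F; the 9th of G# dominant ninth is A#.
3 letter names make it a third; at 5 semitones (a half step wider than major) the quality is augmented.

augmented third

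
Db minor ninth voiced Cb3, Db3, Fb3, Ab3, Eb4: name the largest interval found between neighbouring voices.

Adjacent intervals: Cb3→Db3 = major second; Db3→Fb3 = minor third; Fb3→Ab3 = major third; Ab3→Eb4 = perfect fifth.
The largest is Ab3 to Eb4, a perfect fifth (7 semitones).

P5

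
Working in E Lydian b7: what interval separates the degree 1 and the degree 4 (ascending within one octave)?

augmented fourth

The scale runs E F♯ G♯ A♯ B C♯ D.
The degree 1 is E and the 4th degree is A♯.
E up to A♯ is 6 semitones, a half step wider than a perfect fourth, so the interval is augmented.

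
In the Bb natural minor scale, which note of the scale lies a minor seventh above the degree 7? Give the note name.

Gb

The scale is Bb C Db Eb F Gb Ab.
The degree 7 is Ab; a minor seventh above that is Gb — scale degree 6.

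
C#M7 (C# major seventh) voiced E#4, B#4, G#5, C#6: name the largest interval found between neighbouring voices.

Adjacent intervals: E#4→B#4 = perfect fifth; B#4→G#5 = minor sixth; G#5→C#6 = perfect fourth.
The largest is B#4 to G#5, a minor sixth (8 semitones).

minor 6th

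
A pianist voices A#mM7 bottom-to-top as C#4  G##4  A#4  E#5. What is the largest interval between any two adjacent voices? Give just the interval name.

Adjacent intervals: C#4→G##4 = augmented fifth; G##4→A#4 = minor second; A#4→E#5 = perfect fifth.
The largest is C#4 to G##4, an augmented fifth (8 semitones).

augmented fifth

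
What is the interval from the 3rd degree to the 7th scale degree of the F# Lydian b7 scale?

d5

Spelling the F# Lydian b7 scale: F# G# A# B# C# D# E.
3rd degree = A#; scale degree 7 = E.
From A# to E: 6 semitones over a fifth = diminished.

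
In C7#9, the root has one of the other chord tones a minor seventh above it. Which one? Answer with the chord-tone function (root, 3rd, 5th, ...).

7th

C7#9: C, E, G, Bb, D#.
The root is C. A minor seventh above C is Bb.
Bb is the chord's 7th.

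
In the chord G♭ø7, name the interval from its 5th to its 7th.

M3

Spelling the chord: G♭–B𝄫–D𝄫–F♭.
The 5th is D𝄫 and the 7th is F♭.
Counting 3 letters and 4 half steps from D𝄫 gives a major third.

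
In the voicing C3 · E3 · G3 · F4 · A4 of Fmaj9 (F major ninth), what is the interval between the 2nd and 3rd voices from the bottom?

minor 3rd

Those voices are E3 and G3.
E up to G is 3 semitones, a half step narrower than a major third, so the interval is minor.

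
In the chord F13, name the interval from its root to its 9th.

F dominant thirteenth is spelled F–A–C–E♭–G–D.
Root = F; 9th = G.
From F to G is 14 semitones, exactly the major ninth.

major 9th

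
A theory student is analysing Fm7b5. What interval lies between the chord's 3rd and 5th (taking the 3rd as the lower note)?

minor 3rd

Spelling the chord: F, Ab, Cb, Eb.
So we need the interval from Ab up to Cb.
3 letter names make it a third; at 3 semitones (a half step narrower than major) the quality is minor.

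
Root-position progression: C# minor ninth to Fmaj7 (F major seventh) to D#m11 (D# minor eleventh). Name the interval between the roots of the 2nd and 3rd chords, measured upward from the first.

The roots are F and D#.
F up to D# is 10 semitones, a half step wider than a major sixth, so the interval is augmented.

augmented sixth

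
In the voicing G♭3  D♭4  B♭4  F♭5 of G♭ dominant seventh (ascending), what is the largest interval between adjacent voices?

Adjacent intervals: G♭3→D♭4 = perfect fifth; D♭4→B♭4 = major sixth; B♭4→F♭5 = diminished fifth.
The largest is D♭4 to B♭4, a major sixth (9 semitones).

major 6th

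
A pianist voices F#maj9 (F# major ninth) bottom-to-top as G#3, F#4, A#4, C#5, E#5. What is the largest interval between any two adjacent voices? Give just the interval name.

minor seventh

Adjacent intervals: G#3→F#4 = minor seventh; F#4→A#4 = major third; A#4→C#5 = minor third; C#5→E#5 = major third.
The largest is G#3 to F#4, a minor seventh (10 semitones).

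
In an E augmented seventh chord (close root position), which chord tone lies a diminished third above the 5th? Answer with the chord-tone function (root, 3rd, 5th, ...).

The chord tones of E7#5 (E augmented seventh) are E–G#–B#–D.
The 5th is B#. A diminished third above B# is D.
D is the chord's 7th.

7th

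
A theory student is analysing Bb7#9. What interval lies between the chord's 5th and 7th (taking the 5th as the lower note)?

Bb7#9 is spelled Bb, D, F, Ab, C#.
5th = F; 7th = Ab.
F up to Ab is 3 semitones, a half step narrower than a major third, so the interval is minor.

minor 3rd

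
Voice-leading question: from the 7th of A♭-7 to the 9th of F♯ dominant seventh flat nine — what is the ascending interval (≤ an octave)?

The 7th of A♭-7 is G♭; the 9th of F♯ dominant seventh flat nine is G.
From G♭ to G: 1 semitone over a unison = augmented.

A1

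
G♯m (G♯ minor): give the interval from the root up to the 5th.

G♯ minor: G♯, B, D♯.
So we need the interval from G♯ up to D♯.
Counting 5 letters and 7 half steps from G♯ gives a perfect fifth.

perfect 5th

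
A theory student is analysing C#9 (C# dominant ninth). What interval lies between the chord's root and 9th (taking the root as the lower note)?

C#9 (C# dominant ninth): C#-E#-G#-B-D#.
So we need the interval from C# up to D#.
From C# to D# is 14 semitones, exactly the major ninth.

major ninth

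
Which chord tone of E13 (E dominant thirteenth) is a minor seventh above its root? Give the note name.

D

Spelling the chord: E–G♯–B–D–F♯–C♯.
The root is E. A minor seventh above E is D.
D is the chord's 7th.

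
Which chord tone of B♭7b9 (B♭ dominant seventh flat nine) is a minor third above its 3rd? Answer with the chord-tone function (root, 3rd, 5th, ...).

The chord tones of B♭7b9 are B♭ D F A♭ C♭.
The 3rd is D. A minor third above D is F.
F is the chord's 5th.

5th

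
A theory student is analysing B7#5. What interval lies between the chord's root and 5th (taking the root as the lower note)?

A5

The chord tones of B augmented seventh are B D♯ F𝄪 A.
The root is B and the 5th is F𝄪.
B up to F𝄪 is 8 semitones, a half step wider than a perfect fifth, so the interval is augmented.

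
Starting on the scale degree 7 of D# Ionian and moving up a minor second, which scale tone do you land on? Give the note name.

D#

The scale is D# E# F## G# A# B# C##.
The scale degree 7 is C##; a minor second above that is D# — scale degree 1.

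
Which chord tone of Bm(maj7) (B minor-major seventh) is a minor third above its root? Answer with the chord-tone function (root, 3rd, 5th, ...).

3rd

BmM7: B D F# A#.
The root is B. A minor third above B is D.
D is the chord's 3rd.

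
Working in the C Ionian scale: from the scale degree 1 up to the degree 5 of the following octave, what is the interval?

Spelling the C Ionian scale: C D E F G A B.
The scale degree 1 is C and the 5th scale degree (up an octave) is G.
C up to G spans 12 letter names and 19 semitones — a perfect twelfth.

perfect twelfth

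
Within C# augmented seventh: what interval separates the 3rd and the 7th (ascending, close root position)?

Spelling the chord: C# E# G## B.
That puts E# below B.
E# up to B is 6 semitones, a half step narrower than a perfect fifth, so the interval is diminished.

diminished fifth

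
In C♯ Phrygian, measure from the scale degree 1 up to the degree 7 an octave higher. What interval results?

Spelling C♯ Phrygian: C♯ D E F♯ G♯ A B.
So we need the interval from C♯ up to B.
From C♯ to B: 22 semitones over a fourteenth = minor.

m14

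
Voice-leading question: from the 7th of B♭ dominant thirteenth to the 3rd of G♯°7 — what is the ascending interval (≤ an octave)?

B♭ dominant thirteenth has A♭ as its 7th, and G♯°7 has B as its 3rd.
From A♭ to B: 3 semitones over a second = augmented.

A2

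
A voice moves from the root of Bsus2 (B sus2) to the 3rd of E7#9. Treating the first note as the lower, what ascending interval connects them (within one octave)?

major 6th

The root of Bsus2 (B sus2) is B; the 3rd of E7#9 is G#.
From B to G# is 9 semitones, exactly the major sixth.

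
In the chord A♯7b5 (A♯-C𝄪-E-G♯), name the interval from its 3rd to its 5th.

diminished third

The 3rd is C𝄪 and the 5th is E.
3 letter names make it a third; at 2 semitones (a whole step narrower than major) the quality is diminished.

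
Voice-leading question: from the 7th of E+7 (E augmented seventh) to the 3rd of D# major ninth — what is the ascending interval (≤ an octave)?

augmented third

The 7th of E+7 (E augmented seventh) is D; the 3rd of D# major ninth is F##.
From D to F##: 5 semitones over a third = augmented.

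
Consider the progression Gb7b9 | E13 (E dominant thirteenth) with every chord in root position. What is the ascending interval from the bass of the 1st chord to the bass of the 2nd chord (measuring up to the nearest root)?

The roots are Gb and E.
From Gb to E: 10 semitones over a sixth = augmented.

augmented 6th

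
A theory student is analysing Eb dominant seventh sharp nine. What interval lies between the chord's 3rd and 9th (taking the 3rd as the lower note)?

The chord tones of Eb7#9 are Eb G Bb Db F#.
That puts G below F#.
From G to F# is 11 semitones, exactly the major seventh.

major 7th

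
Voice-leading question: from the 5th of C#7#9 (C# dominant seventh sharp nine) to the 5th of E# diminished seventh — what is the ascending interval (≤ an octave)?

minor third

C#7#9 (C# dominant seventh sharp nine) has G# as its 5th, and E# diminished seventh has B as its 5th.
From G# to B: 3 semitones over a third = minor.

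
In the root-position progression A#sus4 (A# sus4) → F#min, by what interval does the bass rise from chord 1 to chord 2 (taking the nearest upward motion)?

The roots are A# and F#.
6 letter names make it a sixth; at 8 semitones (a half step narrower than major) the quality is minor.

minor 6th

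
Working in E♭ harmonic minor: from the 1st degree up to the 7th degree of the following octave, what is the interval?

major fourteenth

Spelling E♭ harmonic minor: E♭ F G♭ A♭ B♭ C♭ D.
So we need the interval from E♭ up to D.
Counting 14 letters and 23 half steps from E♭ gives a major fourteenth.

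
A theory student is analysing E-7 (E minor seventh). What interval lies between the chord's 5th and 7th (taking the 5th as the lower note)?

Em7 is spelled E G B D.
5th = B; 7th = D.
3 letter names make it a third; at 3 semitones (a half step narrower than major) the quality is minor.

m3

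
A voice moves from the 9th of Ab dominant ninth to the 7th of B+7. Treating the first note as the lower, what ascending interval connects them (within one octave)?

M7

Ab dominant ninth has Bb as its 9th, and B+7 has A as its 7th.
Bb up to A spans 7 letter names and 11 semitones — a major seventh.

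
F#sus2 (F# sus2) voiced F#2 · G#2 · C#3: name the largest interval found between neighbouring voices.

perfect fourth

Adjacent intervals: F#2→G#2 = major second; G#2→C#3 = perfect fourth.
The largest is G#2 to C#3, a perfect fourth (5 semitones).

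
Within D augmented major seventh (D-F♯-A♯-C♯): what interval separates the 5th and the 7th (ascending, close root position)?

So we need the interval from A♯ up to C♯.
From A♯ to C♯: 3 semitones over a third = minor.

m3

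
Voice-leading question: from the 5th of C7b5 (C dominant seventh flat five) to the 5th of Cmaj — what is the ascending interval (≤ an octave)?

C7b5 (C dominant seventh flat five) has Gb as its 5th, and Cmaj has G as its 5th.
From Gb to G: 1 semitone over a unison = augmented.

augmented unison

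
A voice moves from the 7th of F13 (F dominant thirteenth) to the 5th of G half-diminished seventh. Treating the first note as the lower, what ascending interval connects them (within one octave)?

F13 (F dominant thirteenth) has Eb as its 7th, and G half-diminished seventh has Db as its 5th.
Eb up to Db is 10 semitones, a half step narrower than a major seventh, so the interval is minor.

minor seventh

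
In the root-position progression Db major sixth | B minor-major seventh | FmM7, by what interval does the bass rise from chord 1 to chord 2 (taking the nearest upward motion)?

The roots are Db and B.
Db up to B is 10 semitones, a half step wider than a major sixth, so the interval is augmented.

A6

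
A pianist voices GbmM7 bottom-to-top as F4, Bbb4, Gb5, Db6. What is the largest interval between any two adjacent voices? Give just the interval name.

Adjacent intervals: F4→Bbb4 = diminished fourth; Bbb4→Gb5 = major sixth; Gb5→Db6 = perfect fifth.
The largest is Bbb4 to Gb5, a major sixth (9 semitones).

M6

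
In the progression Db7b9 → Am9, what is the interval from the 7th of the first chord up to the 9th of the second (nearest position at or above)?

Db7b9 has Cb as its 7th, and Am9 has B as its 9th.
7 letter names make it a seventh; at 12 semitones (a half step wider than major) the quality is augmented.

augmented seventh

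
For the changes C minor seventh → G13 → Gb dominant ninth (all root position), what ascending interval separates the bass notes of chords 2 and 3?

diminished 8th

The roots are G and Gb.
8 letter names make it an octave; at 11 semitones (a half step narrower than perfect) the quality is diminished.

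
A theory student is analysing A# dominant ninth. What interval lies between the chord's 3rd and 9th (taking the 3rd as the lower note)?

A# dominant ninth: A#–C##–E#–G#–B#.
3rd = C##; 9th = B#.
7 letter names make it a seventh; at 10 semitones (a half step narrower than major) the quality is minor.

minor seventh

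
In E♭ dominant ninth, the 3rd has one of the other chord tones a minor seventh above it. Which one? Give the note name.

F

Spelling the chord: E♭, G, B♭, D♭, F.
The 3rd is G. A minor seventh above G is F.
F is the chord's 9th.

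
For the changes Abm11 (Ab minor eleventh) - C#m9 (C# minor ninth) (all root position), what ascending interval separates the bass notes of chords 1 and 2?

augmented third

The roots are Ab and C#.
3 letter names make it a third; at 5 semitones (a half step wider than major) the quality is augmented.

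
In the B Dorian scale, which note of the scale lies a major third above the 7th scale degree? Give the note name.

C#

The scale is B C# D E F# G# A.
The 7th scale degree is A; a major third above that is C# — scale degree 2.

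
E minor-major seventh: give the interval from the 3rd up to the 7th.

The chord tones of EmM7 are E G B D#.
That puts G below D#.
5 letter names make it a fifth; at 8 semitones (a half step wider than perfect) the quality is augmented.

A5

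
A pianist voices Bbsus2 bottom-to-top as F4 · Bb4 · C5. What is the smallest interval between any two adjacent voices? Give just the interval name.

major 2nd

Adjacent intervals: F4→Bb4 = perfect fourth; Bb4→C5 = major second.
The smallest is Bb4 to C5, a major second (2 semitones).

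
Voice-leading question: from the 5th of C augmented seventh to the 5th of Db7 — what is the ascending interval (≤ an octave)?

diminished second

C augmented seventh has G# as its 5th, and Db7 has Ab as its 5th.
2 letter names make it a second; at 0 semitones (a whole step narrower than major) the quality is diminished.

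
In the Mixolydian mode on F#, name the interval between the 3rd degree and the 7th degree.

Spelling the Mixolydian mode on F#: F# G# A# B C# D# E.
The 3rd degree is A# and the scale degree 7 is E.
5 letter names make it a fifth; at 6 semitones (a half step narrower than perfect) the quality is diminished.

diminished 5th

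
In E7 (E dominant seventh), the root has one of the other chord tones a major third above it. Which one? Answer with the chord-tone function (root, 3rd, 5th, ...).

3rd

Spelling the chord: E G♯ B D.
The root is E. A major third above E is G♯.
G♯ is the chord's 3rd.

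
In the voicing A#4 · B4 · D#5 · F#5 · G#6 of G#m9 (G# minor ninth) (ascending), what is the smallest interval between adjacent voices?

minor 2nd

Adjacent intervals: A#4→B4 = minor second; B4→D#5 = major third; D#5→F#5 = minor third; F#5→G#6 = major ninth.
The smallest is A#4 to B4, a minor second (1 semitone).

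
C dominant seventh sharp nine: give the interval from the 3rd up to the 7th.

C7#9 (C dominant seventh sharp nine): C E G B♭ D♯.
That puts E below B♭.
5 letter names make it a fifth; at 6 semitones (a half step narrower than perfect) the quality is diminished.
This 3–7 tritone is the characteristic tension at the heart of the dominant sound.

diminished fifth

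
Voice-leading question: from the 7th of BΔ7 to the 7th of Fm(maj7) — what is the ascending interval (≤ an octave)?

The 7th of BΔ7 is A#; the 7th of Fm(maj7) is E.
A# up to E is 6 semitones, a half step narrower than a perfect fifth, so the interval is diminished.

diminished 5th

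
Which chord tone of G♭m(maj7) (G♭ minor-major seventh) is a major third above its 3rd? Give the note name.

Db

The chord tones of G♭mM7 are G♭-B𝄫-D♭-F.
The 3rd is B𝄫. A major third above B𝄫 is D♭.
D♭ is the chord's 5th.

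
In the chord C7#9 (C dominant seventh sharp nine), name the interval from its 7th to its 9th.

C7#9 is spelled C–E–G–B♭–D♯.
That puts B♭ below D♯.
From B♭ to D♯: 5 semitones over a third = augmented.

augmented 3rd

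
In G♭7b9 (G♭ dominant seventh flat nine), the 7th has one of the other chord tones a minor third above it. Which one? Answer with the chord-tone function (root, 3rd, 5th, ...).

Spelling the chord: G♭, B♭, D♭, F♭, A𝄫.
The 7th is F♭. A minor third above F♭ is A𝄫.
A𝄫 is the chord's 9th.

9th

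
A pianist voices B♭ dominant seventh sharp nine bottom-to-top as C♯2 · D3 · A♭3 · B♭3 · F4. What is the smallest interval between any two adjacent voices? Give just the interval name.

Adjacent intervals: C♯2→D3 = minor ninth; D3→A♭3 = diminished fifth; A♭3→B♭3 = major second; B♭3→F4 = perfect fifth.
The smallest is A♭3 to B♭3, a major second (2 semitones).

major second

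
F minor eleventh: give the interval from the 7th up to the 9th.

M3

Spelling the chord: F, Ab, C, Eb, G, Bb.
So we need the interval from Eb up to G.
Eb up to G spans 3 letter names and 4 semitones — a major third.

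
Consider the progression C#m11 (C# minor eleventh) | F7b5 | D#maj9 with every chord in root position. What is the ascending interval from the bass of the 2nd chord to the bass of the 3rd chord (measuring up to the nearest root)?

augmented 6th

The roots are F and D#.
From F to D#: 10 semitones over a sixth = augmented.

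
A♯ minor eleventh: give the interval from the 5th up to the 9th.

perfect fifth

The chord tones of A♯m11 are A♯-C♯-E♯-G♯-B♯-D♯.
5th = E♯; 9th = B♯.
E♯ up to B♯ spans 5 letter names and 7 semitones — a perfect fifth.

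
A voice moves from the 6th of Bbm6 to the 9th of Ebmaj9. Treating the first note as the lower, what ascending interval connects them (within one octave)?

Bbm6 has G as its 6th, and Ebmaj9 has F as its 9th.
7 letter names make it a seventh; at 10 semitones (a half step narrower than major) the quality is minor.

m7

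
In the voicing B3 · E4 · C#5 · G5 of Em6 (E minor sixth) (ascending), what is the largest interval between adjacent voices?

major 6th

Adjacent intervals: B3→E4 = perfect fourth; E4→C#5 = major sixth; C#5→G5 = diminished fifth.
The largest is E4 to C#5, a major sixth (9 semitones).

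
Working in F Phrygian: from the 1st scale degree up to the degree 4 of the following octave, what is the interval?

perfect 11th

The scale runs F G♭ A♭ B♭ C D♭ E♭.
That puts F below B♭.
F up to B♭ spans 11 letter names and 17 semitones — a perfect eleventh.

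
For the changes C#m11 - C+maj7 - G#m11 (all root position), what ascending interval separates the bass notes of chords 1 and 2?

diminished 8th

The roots are C# and C.
8 letter names make it an octave; at 11 semitones (a half step narrower than perfect) the quality is diminished.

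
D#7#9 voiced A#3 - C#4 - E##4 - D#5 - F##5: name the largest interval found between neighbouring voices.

Adjacent intervals: A#3→C#4 = minor third; C#4→E##4 = augmented third; E##4→D#5 = diminished seventh; D#5→F##5 = major third.
The largest is E##4 to D#5, a diminished seventh (9 semitones).

diminished seventh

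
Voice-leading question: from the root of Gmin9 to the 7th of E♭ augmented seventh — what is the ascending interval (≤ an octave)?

diminished 5th

Gmin9 has G as its root, and E♭ augmented seventh has D♭ as its 7th.
G up to D♭ is 6 semitones, a half step narrower than a perfect fifth, so the interval is diminished.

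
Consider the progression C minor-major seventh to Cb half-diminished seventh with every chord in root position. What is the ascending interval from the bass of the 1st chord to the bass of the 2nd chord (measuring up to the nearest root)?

The roots are C and Cb.
From C to Cb: 11 semitones over an octave = diminished.

diminished 8th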